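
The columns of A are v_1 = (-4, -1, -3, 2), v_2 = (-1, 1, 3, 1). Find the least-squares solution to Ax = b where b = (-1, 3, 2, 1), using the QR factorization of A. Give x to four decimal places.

q_1 = v_1/‖v_1‖ = (-4, -1, -3, 2)/5.4772 = (-0.7303, -0.1826, -0.5477, 0.3651).
r_{12} = q_1·v_2 = -0.7303.
u_2 = v_2 + 0.7303·q_1 = (-1.5333, 0.8667, 2.6000, 1.2667).
‖u_2‖ = 3.3862, so q_2 = (-0.4528, 0.2559, 0.7678, 0.3741).
Qᵀb = (-0.5477, 3.1303).
Back-substitute: x_2 = 3.1303/3.3862 = 0.9244.
x_1 = (-0.5477 + 0.7303·0.9244)/5.4772 = 0.0233.

x = (0.0233, 0.9244)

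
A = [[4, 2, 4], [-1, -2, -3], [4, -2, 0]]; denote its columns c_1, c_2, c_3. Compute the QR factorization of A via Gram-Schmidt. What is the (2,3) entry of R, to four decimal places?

c_1 = (4, -1, 4); ‖c_1‖ = 5.7446, so q_1 = (0.6963, -0.1741, 0.6963).
q_1·c_2 = 0.6963·2 + (-0.1741)·(-2) + 0.6963·(-2) = 0.3482.
u_2 = c_2 − 0.3482·q_1 = (1.7576, -1.9394, -2.2424).
‖u_2‖ = 3.4466, so q_2 = (0.5100, -0.5627, -0.6506).
r_{23} = q_2·c_3 = 3.7279.

r_{23} = 3.7279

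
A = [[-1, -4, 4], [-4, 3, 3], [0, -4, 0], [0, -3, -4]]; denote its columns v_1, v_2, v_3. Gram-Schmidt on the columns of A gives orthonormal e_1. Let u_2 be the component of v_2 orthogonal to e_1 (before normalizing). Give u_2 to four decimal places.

u_2 = (-4.4706, 1.1176, -4.0000, -3.0000)

v_1 = (-1, -4, 0, 0); ‖v_1‖ = 4.1231, so e_1 = (-0.2425, -0.9701, 0.0000, 0.0000).
e_1·v_2 = (-0.2425)·(-4) + (-0.9701)·3 + 0.0000·(-4) + 0.0000·(-3) = -1.9403.
u_2 = v_2 + 1.9403·e_1 = (-4.4706, 1.1176, -4.0000, -3.0000).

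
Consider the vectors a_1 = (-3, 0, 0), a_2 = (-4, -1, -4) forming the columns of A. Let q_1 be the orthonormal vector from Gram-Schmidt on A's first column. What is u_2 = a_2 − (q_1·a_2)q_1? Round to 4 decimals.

q_1 = a_1/‖a_1‖ = (-3, 0, 0)/3.0000 = (-1.0000, 0.0000, 0.0000).
r_{12} = q_1·a_2 = 4.0000.
u_2 = a_2 − 4.0000·q_1 = (0.0000, -1.0000, -4.0000).

u_2 = (0.0000, -1.0000, -4.0000)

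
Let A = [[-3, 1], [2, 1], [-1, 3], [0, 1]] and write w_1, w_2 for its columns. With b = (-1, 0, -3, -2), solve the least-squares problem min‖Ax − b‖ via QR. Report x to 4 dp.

w_1 = (-3, 2, -1, 0); ‖w_1‖ = 3.7417, so e_1 = (-0.8018, 0.5345, -0.2673, 0.0000).
e_1·w_2 = (-0.8018)·1 + 0.5345·1 + (-0.2673)·3 + 0.0000·1 = -1.0690.
u_2 = w_2 + 1.0690·e_1 = (0.1429, 1.5714, 2.7143, 1.0000).
‖u_2‖ = 3.2950, so e_2 = (0.0434, 0.4769, 0.8238, 0.3035).
Qᵀb = (1.6036, -3.1216).
Back-substitute: x_2 = -3.1216/3.2950 = -0.9474.
x_1 = (1.6036 + 1.0690·(-0.9474))/3.7417 = 0.1579.

x = (0.1579, -0.9474)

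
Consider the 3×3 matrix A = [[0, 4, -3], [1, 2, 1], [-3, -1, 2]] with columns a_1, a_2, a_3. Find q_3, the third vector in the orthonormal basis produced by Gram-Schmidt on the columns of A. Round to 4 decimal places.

q_3 = (-0.3676, 0.8823, 0.2941)

a_1 = (0, 1, -3); ‖a_1‖ = 3.1623, so q_1 = (0.0000, 0.3162, -0.9487).
q_1·a_2 = 0.0000·4 + 0.3162·2 + (-0.9487)·(-1) = 1.5811.
u_2 = a_2 − 1.5811·q_1 = (4.0000, 1.5000, 0.5000).
‖u_2‖ = 4.3012, so q_2 = (0.9300, 0.3487, 0.1162).
q_1·a_3 = 0.0000·(-3) + 0.3162·1 + (-0.9487)·2 = -1.5811; q_2·a_3 = 0.9300·(-3) + 0.3487·1 + 0.1162·2 = -2.2087.
u_3 = a_3 + 1.5811·q_1 + 2.2087·q_2 = (-0.9459, 2.2703, 0.7568).
‖u_3‖ = 2.5733, so q_3 = (-0.3676, 0.8823, 0.2941).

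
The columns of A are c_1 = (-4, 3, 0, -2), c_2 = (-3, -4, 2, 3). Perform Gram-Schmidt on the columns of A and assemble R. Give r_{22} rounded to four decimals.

c_1 = (-4, 3, 0, -2); ‖c_1‖ = 5.3852, so q_1 = (-0.7428, 0.5571, 0.0000, -0.3714).
q_1·c_2 = (-0.7428)·(-3) + 0.5571·(-4) + 0.0000·2 + (-0.3714)·3 = -1.1142.
u_2 = c_2 + 1.1142·q_1 = (-3.8276, -3.3793, 2.0000, 2.5862).
r_{22} = ‖u_2‖ = 6.0629.

r_{22} = 6.0629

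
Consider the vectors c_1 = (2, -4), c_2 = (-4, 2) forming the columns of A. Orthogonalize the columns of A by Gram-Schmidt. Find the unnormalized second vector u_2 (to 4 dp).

c_1 = (2, -4); ‖c_1‖ = 4.4721, so q_1 = (0.4472, -0.8944).
q_1·c_2 = 0.4472·(-4) + (-0.8944)·2 = -3.5777.
u_2 = c_2 + 3.5777·q_1 = (-2.4000, -1.2000).

u_2 = (-2.4000, -1.2000)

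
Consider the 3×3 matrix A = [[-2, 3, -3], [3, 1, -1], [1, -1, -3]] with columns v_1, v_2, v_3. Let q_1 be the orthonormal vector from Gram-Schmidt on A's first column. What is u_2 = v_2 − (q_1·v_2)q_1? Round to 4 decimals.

u_2 = (2.4286, 1.8571, -0.7143)

q_1 = v_1/‖v_1‖ = (-2, 3, 1)/3.7417 = (-0.5345, 0.8018, 0.2673).
r_{12} = q_1·v_2 = -1.0690.
u_2 = v_2 + 1.0690·q_1 = (2.4286, 1.8571, -0.7143).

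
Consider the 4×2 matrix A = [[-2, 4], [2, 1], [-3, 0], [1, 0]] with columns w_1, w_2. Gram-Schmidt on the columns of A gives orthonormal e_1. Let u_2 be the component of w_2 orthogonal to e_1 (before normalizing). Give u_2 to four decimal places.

u_2 = (3.3333, 1.6667, -1.0000, 0.3333)

w_1 = (-2, 2, -3, 1); ‖w_1‖ = 4.2426, so e_1 = (-0.4714, 0.4714, -0.7071, 0.2357).
e_1·w_2 = (-0.4714)·4 + 0.4714·1 + (-0.7071)·0 + 0.2357·0 = -1.4142.
u_2 = w_2 + 1.4142·e_1 = (3.3333, 1.6667, -1.0000, 0.3333).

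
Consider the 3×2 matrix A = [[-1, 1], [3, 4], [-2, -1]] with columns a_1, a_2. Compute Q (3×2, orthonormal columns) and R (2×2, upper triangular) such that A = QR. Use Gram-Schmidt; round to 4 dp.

Q = [[-0.2673, 0.7921], [0.8018, 0.4987], [-0.5345, 0.3520]], R = [[3.7417, 3.4744], [0.0000, 2.4349]]

e_1 = a_1/‖a_1‖ = (-1, 3, -2)/3.7417 = (-0.2673, 0.8018, -0.5345).
r_{12} = e_1·a_2 = 3.4744.
u_2 = a_2 − 3.4744·e_1 = (1.9286, 1.2143, 0.8571).
‖u_2‖ = 2.4349, so e_2 = (0.7921, 0.4987, 0.3520).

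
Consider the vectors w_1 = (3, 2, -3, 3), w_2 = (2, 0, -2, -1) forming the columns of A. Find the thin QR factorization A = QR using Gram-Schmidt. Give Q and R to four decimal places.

Q = [[0.5388, 0.4467], [0.3592, -0.2298], [-0.5388, -0.4467], [0.5388, -0.7403]], R = [[5.5678, 1.6164], [0.0000, 2.5273]]

e_1 = w_1/‖w_1‖ = (3, 2, -3, 3)/5.5678 = (0.5388, 0.3592, -0.5388, 0.5388).
r_{12} = e_1·w_2 = 1.6164.
u_2 = w_2 − 1.6164·e_1 = (1.1290, -0.5806, -1.1290, -1.8710).
‖u_2‖ = 2.5273, so e_2 = (0.4467, -0.2298, -0.4467, -0.7403).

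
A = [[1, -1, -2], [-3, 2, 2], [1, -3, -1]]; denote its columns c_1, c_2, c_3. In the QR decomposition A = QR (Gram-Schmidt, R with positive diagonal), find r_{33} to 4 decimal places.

c_1 = (1, -3, 1); ‖c_1‖ = 3.3166, so e_1 = (0.3015, -0.9045, 0.3015).
e_1·c_2 = 0.3015·(-1) + (-0.9045)·2 + 0.3015·(-3) = -3.0151.
u_2 = c_2 + 3.0151·e_1 = (-0.0909, -0.7273, -2.0909).
‖u_2‖ = 2.2156, so e_2 = (-0.0410, -0.3282, -0.9437).
e_1·c_3 = 0.3015·(-2) + (-0.9045)·2 + 0.3015·(-1) = -2.7136; e_2·c_3 = (-0.0410)·(-2) + (-0.3282)·2 + (-0.9437)·(-1) = 0.3693.
u_3 = c_3 + 2.7136·e_1 − 0.3693·e_2 = (-1.1667, -0.3333, 0.1667).
r_{33} = ‖u_3‖ = 1.2247.

r_{33} = 1.2247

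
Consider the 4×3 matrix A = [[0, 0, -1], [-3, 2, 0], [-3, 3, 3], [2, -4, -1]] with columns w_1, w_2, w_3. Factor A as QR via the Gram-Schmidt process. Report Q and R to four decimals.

Q = [[0.0000, 0.0000, -0.4452], [-0.6396, -0.5105, -0.5146], [-0.6396, -0.0613, 0.6861], [0.4264, -0.8577, 0.2573]], R = [[4.6904, -4.9036, -2.3452], [0.0000, 2.2259, 0.6739], [0.0000, 0.0000, 2.2463]]

q_1 = w_1/‖w_1‖ = (0, -3, -3, 2)/4.6904 = (0.0000, -0.6396, -0.6396, 0.4264).
r_{12} = q_1·w_2 = -4.9036.
u_2 = w_2 + 4.9036·q_1 = (0.0000, -1.1364, -0.1364, -1.9091).
‖u_2‖ = 2.2259, so q_2 = (0.0000, -0.5105, -0.0613, -0.8577).
r_{13} = q_1·w_3 = -2.3452; r_{23} = q_2·w_3 = 0.6739.
u_3 = w_3 + 2.3452·q_1 − 0.6739·q_2 = (-1.0000, -1.1560, 1.5413, 0.5780).
‖u_3‖ = 2.2463, so q_3 = (-0.4452, -0.5146, 0.6861, 0.2573).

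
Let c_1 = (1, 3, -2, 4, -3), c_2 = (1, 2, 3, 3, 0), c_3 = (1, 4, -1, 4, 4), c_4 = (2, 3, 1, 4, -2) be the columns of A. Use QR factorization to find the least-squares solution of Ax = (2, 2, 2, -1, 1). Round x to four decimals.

c_1 = (1, 3, -2, 4, -3); ‖c_1‖ = 6.2450, so q_1 = (0.1601, 0.4804, -0.3203, 0.6405, -0.4804).
q_1·c_2 = 0.1601·1 + 0.4804·2 + (-0.3203)·3 + 0.6405·3 + (-0.4804)·0 = 2.0817.
u_2 = c_2 − 2.0817·q_1 = (0.6667, 1.0000, 3.6667, 1.6667, 1.0000).
‖u_2‖ = 4.3205, so q_2 = (0.1543, 0.2315, 0.8487, 0.3858, 0.2315).
q_1·c_3 = 0.1601·1 + 0.4804·4 + (-0.3203)·(-1) + 0.6405·4 + (-0.4804)·4 = 3.0424; q_2·c_3 = 0.1543·1 + 0.2315·4 + 0.8487·(-1) + 0.3858·4 + 0.2315·4 = 2.7003.
u_3 = c_3 − 3.0424·q_1 − 2.7003·q_2 = (0.0962, 1.9135, -2.3173, 1.0096, 4.8365).
‖u_3‖ = 5.7838, so q_3 = (0.0166, 0.3308, -0.4007, 0.1746, 0.8362).
q_1·c_4 = 0.1601·2 + 0.4804·3 + (-0.3203)·1 + 0.6405·4 + (-0.4804)·(-2) = 4.9640; q_2·c_4 = 0.1543·2 + 0.2315·3 + 0.8487·1 + 0.3858·4 + 0.2315·(-2) = 2.9318; q_3·c_4 = 0.0166·2 + 0.3308·3 + (-0.4007)·1 + 0.1746·4 + 0.8362·(-2) = -0.3491.
u_4 = c_4 − 4.9640·q_1 − 2.9318·q_2 + 0.3491·q_3 = (0.7586, 0.0523, -0.0382, -0.2495, -0.0020).
‖u_4‖ = 0.8012, so q_4 = (0.9468, 0.0653, -0.0477, -0.3114, -0.0025).
Qᵀb = (-0.4804, 2.3146, 0.5553, 2.2377).
Back-substitute: x_4 = 2.2377/0.8012 = 2.7931.
x_3 = (0.5553 + 0.3491·2.7931)/5.7838 = 0.2646.
x_2 = (2.3146 − 2.7003·0.2646 − 2.9318·2.7931)/4.3205 = -1.5250.
x_1 = (-0.4804 − 2.0817·(-1.5250) − 3.0424·0.2646 − 4.9640·2.7931)/6.2450 = -1.9177.

x = (-1.9177, -1.5250, 0.2646, 2.7931)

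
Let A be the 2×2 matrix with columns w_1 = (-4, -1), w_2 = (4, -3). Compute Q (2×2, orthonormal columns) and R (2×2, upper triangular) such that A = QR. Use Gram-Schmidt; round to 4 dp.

w_1 = (-4, -1); ‖w_1‖ = 4.1231, so q_1 = (-0.9701, -0.2425).
q_1·w_2 = (-0.9701)·4 + (-0.2425)·(-3) = -3.1530.
u_2 = w_2 + 3.1530·q_1 = (0.9412, -3.7647).
‖u_2‖ = 3.8806, so q_2 = (0.2425, -0.9701).

Q = [[-0.9701, 0.2425], [-0.2425, -0.9701]], R = [[4.1231, -3.1530], [0.0000, 3.8806]]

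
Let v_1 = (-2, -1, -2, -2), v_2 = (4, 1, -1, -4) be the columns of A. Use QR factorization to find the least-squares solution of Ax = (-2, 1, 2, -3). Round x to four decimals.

x = (0.3787, 0.0771)

q_1 = v_1/‖v_1‖ = (-2, -1, -2, -2)/3.6056 = (-0.5547, -0.2774, -0.5547, -0.5547).
r_{12} = q_1·v_2 = 0.2774.
u_2 = v_2 − 0.2774·q_1 = (4.1538, 1.0769, -0.8462, -3.8462).
‖u_2‖ = 5.8244, so q_2 = (0.7132, 0.1849, -0.1453, -0.6604).
Qᵀb = (1.3868, 0.4490).
Back-substitute: x_2 = 0.4490/5.8244 = 0.0771.
x_1 = (1.3868 − 0.2774·0.0771)/3.6056 = 0.3787.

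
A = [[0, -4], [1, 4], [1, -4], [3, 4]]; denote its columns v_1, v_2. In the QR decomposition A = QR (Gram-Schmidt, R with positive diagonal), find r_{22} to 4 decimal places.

v_1 = (0, 1, 1, 3); ‖v_1‖ = 3.3166, so e_1 = (0.0000, 0.3015, 0.3015, 0.9045).
e_1·v_2 = 0.0000·(-4) + 0.3015·4 + 0.3015·(-4) + 0.9045·4 = 3.6181.
u_2 = v_2 − 3.6181·e_1 = (-4.0000, 2.9091, -5.0909, 0.7273).
r_{22} = ‖u_2‖ = 7.1351.

r_{22} = 7.1351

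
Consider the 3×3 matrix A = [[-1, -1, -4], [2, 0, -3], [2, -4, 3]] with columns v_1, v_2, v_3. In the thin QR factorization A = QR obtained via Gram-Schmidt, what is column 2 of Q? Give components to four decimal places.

e_2 = (-0.5230, 0.4576, -0.7191)

v_1 = (-1, 2, 2); ‖v_1‖ = 3.0000, so e_1 = (-0.3333, 0.6667, 0.6667).
e_1·v_2 = (-0.3333)·(-1) + 0.6667·0 + 0.6667·(-4) = -2.3333.
u_2 = v_2 + 2.3333·e_1 = (-1.7778, 1.5556, -2.4444).
‖u_2‖ = 3.3993, so e_2 = (-0.5230, 0.4576, -0.7191).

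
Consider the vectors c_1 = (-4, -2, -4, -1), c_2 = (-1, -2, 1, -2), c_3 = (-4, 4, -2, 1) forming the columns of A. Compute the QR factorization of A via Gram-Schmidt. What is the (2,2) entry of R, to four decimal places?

e_1 = c_1/‖c_1‖ = (-4, -2, -4, -1)/6.0828 = (-0.6576, -0.3288, -0.6576, -0.1644).
r_{12} = e_1·c_2 = 0.9864.
u_2 = c_2 − 0.9864·e_1 = (-0.3514, -1.6757, 1.6486, -1.8378).
r_{22} = ‖u_2‖ = 3.0045.

r_{22} = 3.0045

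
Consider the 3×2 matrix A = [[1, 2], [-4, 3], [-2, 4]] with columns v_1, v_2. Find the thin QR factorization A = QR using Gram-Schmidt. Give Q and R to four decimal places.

Q = [[0.2182, 0.7756], [-0.8729, -0.1163], [-0.4364, 0.6205]], R = [[4.5826, -3.9279], [0.0000, 3.6839]]

q_1 = v_1/‖v_1‖ = (1, -4, -2)/4.5826 = (0.2182, -0.8729, -0.4364).
r_{12} = q_1·v_2 = -3.9279.
u_2 = v_2 + 3.9279·q_1 = (2.8571, -0.4286, 2.2857).
‖u_2‖ = 3.6839, so q_2 = (0.7756, -0.1163, 0.6205).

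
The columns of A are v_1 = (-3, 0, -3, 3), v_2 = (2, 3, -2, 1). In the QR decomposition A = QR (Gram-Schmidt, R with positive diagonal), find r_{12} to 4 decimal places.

q_1 = v_1/‖v_1‖ = (-3, 0, -3, 3)/5.1962 = (-0.5774, 0.0000, -0.5774, 0.5774).
r_{12} = q_1·v_2 = 0.5774.

r_{12} = 0.5774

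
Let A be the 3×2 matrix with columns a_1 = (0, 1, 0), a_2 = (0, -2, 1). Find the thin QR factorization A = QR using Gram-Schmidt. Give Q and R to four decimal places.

a_1 = (0, 1, 0); ‖a_1‖ = 1.0000, so q_1 = (0.0000, 1.0000, 0.0000).
q_1·a_2 = 0.0000·0 + 1.0000·(-2) + 0.0000·1 = -2.0000.
u_2 = a_2 + 2.0000·q_1 = (0.0000, 0.0000, 1.0000).
‖u_2‖ = 1.0000, so q_2 = (0.0000, 0.0000, 1.0000).

Q = [[0.0000, 0.0000], [1.0000, 0.0000], [0.0000, 1.0000]], R = [[1.0000, -2.0000], [0.0000, 1.0000]]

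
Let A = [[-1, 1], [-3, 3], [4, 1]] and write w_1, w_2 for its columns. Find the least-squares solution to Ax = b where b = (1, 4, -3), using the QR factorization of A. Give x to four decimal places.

e_1 = w_1/‖w_1‖ = (-1, -3, 4)/5.0990 = (-0.1961, -0.5883, 0.7845).
r_{12} = e_1·w_2 = -1.1767.
u_2 = w_2 + 1.1767·e_1 = (0.7692, 2.3077, 1.9231).
‖u_2‖ = 3.1009, so e_2 = (0.2481, 0.7442, 0.6202).
Qᵀb = (-4.9029, 1.3644).
Back-substitute: x_2 = 1.3644/3.1009 = 0.4400.
x_1 = (-4.9029 + 1.1767·0.4400)/5.0990 = -0.8600.

x = (-0.8600, 0.4400)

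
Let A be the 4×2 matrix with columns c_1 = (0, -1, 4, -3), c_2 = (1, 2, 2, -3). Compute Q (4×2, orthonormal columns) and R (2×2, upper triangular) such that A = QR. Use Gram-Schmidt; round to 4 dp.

Q = [[0.0000, 0.3271], [-0.1961, 0.8429], [0.7845, -0.1006], [-0.5883, -0.4152]], R = [[5.0990, 2.9417], [0.0000, 3.0571]]

e_1 = c_1/‖c_1‖ = (0, -1, 4, -3)/5.0990 = (0.0000, -0.1961, 0.7845, -0.5883).
r_{12} = e_1·c_2 = 2.9417.
u_2 = c_2 − 2.9417·e_1 = (1.0000, 2.5769, -0.3077, -1.2692).
‖u_2‖ = 3.0571, so e_2 = (0.3271, 0.8429, -0.1006, -0.4152).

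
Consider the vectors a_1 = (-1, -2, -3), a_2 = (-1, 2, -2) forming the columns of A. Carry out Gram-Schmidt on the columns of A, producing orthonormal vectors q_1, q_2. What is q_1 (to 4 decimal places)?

q_1 = (-0.2673, -0.5345, -0.8018)

a_1 = (-1, -2, -3); ‖a_1‖ = 3.7417, so q_1 = (-0.2673, -0.5345, -0.8018).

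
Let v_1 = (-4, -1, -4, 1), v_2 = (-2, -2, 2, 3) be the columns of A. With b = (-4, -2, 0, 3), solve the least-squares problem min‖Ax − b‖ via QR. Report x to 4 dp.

v_1 = (-4, -1, -4, 1); ‖v_1‖ = 5.8310, so e_1 = (-0.6860, -0.1715, -0.6860, 0.1715).
e_1·v_2 = (-0.6860)·(-2) + (-0.1715)·(-2) + (-0.6860)·2 + 0.1715·3 = 0.8575.
u_2 = v_2 − 0.8575·e_1 = (-1.4118, -1.8529, 2.5882, 2.8529).
‖u_2‖ = 4.5016, so e_2 = (-0.3136, -0.4116, 0.5750, 0.6338).
Qᵀb = (3.6015, 3.9789).
Back-substitute: x_2 = 3.9789/4.5016 = 0.8839.
x_1 = (3.6015 − 0.8575·0.8839)/5.8310 = 0.4877.

x = (0.4877, 0.8839)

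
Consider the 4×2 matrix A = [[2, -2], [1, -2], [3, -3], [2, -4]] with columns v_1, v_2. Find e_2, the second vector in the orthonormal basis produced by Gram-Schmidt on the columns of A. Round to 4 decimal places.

v_1 = (2, 1, 3, 2); ‖v_1‖ = 4.2426, so e_1 = (0.4714, 0.2357, 0.7071, 0.4714).
e_1·v_2 = 0.4714·(-2) + 0.2357·(-2) + 0.7071·(-3) + 0.4714·(-4) = -5.4212.
u_2 = v_2 + 5.4212·e_1 = (0.5556, -0.7222, 0.8333, -1.4444).
‖u_2‖ = 1.9003, so e_2 = (0.2924, -0.3801, 0.4385, -0.7601).

e_2 = (0.2924, -0.3801, 0.4385, -0.7601)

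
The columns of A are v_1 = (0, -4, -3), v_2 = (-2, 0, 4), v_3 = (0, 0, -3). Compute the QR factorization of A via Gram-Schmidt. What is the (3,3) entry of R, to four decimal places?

v_1 = (0, -4, -3); ‖v_1‖ = 5.0000, so q_1 = (0.0000, -0.8000, -0.6000).
q_1·v_2 = 0.0000·(-2) + (-0.8000)·0 + (-0.6000)·4 = -2.4000.
u_2 = v_2 + 2.4000·q_1 = (-2.0000, -1.9200, 2.5600).
‖u_2‖ = 3.7736, so q_2 = (-0.5300, -0.5088, 0.6784).
q_1·v_3 = 0.0000·0 + (-0.8000)·0 + (-0.6000)·(-3) = 1.8000; q_2·v_3 = (-0.5300)·0 + (-0.5088)·0 + 0.6784·(-3) = -2.0352.
u_3 = v_3 − 1.8000·q_1 + 2.0352·q_2 = (-1.0787, 0.4045, -0.5393).
r_{33} = ‖u_3‖ = 1.2720.

r_{33} = 1.2720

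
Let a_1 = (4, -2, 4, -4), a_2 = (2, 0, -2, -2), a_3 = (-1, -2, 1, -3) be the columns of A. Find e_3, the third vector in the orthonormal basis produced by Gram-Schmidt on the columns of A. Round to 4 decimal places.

e_3 = (-0.6847, -0.4324, -0.1081, -0.5766)

a_1 = (4, -2, 4, -4); ‖a_1‖ = 7.2111, so e_1 = (0.5547, -0.2774, 0.5547, -0.5547).
e_1·a_2 = 0.5547·2 + (-0.2774)·0 + 0.5547·(-2) + (-0.5547)·(-2) = 1.1094.
u_2 = a_2 − 1.1094·e_1 = (1.3846, 0.3077, -2.6154, -1.3846).
‖u_2‖ = 3.2817, so e_2 = (0.4219, 0.0938, -0.7970, -0.4219).
e_1·a_3 = 0.5547·(-1) + (-0.2774)·(-2) + 0.5547·1 + (-0.5547)·(-3) = 2.2188; e_2·a_3 = 0.4219·(-1) + 0.0938·(-2) + (-0.7970)·1 + (-0.4219)·(-3) = -0.1406.
u_3 = a_3 − 2.2188·e_1 + 0.1406·e_2 = (-2.1714, -1.3714, -0.3429, -1.8286).
‖u_3‖ = 3.1713, so e_3 = (-0.6847, -0.4324, -0.1081, -0.5766).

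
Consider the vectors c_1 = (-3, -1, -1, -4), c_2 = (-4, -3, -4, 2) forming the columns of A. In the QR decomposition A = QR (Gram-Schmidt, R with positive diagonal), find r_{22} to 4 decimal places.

q_1 = c_1/‖c_1‖ = (-3, -1, -1, -4)/5.1962 = (-0.5774, -0.1925, -0.1925, -0.7698).
r_{12} = q_1·c_2 = 2.1170.
u_2 = c_2 − 2.1170·q_1 = (-2.7778, -2.5926, -3.5926, 3.6296).
r_{22} = ‖u_2‖ = 6.3654.

r_{22} = 6.3654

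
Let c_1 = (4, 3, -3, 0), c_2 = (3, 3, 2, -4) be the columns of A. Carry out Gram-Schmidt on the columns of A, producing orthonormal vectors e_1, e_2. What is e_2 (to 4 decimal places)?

e_2 = (0.2205, 0.2993, 0.5933, -0.7140)

c_1 = (4, 3, -3, 0); ‖c_1‖ = 5.8310, so e_1 = (0.6860, 0.5145, -0.5145, 0.0000).
e_1·c_2 = 0.6860·3 + 0.5145·3 + (-0.5145)·2 + 0.0000·(-4) = 2.5725.
u_2 = c_2 − 2.5725·e_1 = (1.2353, 1.6765, 3.3235, -4.0000).
‖u_2‖ = 5.6020, so e_2 = (0.2205, 0.2993, 0.5933, -0.7140).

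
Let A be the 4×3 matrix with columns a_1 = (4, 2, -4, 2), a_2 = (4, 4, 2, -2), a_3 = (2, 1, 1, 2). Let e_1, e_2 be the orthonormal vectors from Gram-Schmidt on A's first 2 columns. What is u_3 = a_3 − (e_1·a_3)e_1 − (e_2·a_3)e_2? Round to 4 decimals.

u_3 = (0.4615, -0.1538, 1.3846, 2.0000)

a_1 = (4, 2, -4, 2); ‖a_1‖ = 6.3246, so e_1 = (0.6325, 0.3162, -0.6325, 0.3162).
e_1·a_2 = 0.6325·4 + 0.3162·4 + (-0.6325)·2 + 0.3162·(-2) = 1.8974.
u_2 = a_2 − 1.8974·e_1 = (2.8000, 3.4000, 3.2000, -2.6000).
‖u_2‖ = 6.0332, so e_2 = (0.4641, 0.5635, 0.5304, -0.4309).
e_1·a_3 = 0.6325·2 + 0.3162·1 + (-0.6325)·1 + 0.3162·2 = 1.5811; e_2·a_3 = 0.4641·2 + 0.5635·1 + 0.5304·1 + (-0.4309)·2 = 1.1602.
u_3 = a_3 − 1.5811·e_1 − 1.1602·e_2 = (0.4615, -0.1538, 1.3846, 2.0000).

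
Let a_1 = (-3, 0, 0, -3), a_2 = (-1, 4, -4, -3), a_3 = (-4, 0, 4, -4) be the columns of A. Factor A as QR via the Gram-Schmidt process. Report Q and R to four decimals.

a_1 = (-3, 0, 0, -3); ‖a_1‖ = 4.2426, so e_1 = (-0.7071, 0.0000, 0.0000, -0.7071).
e_1·a_2 = (-0.7071)·(-1) + 0.0000·4 + 0.0000·(-4) + (-0.7071)·(-3) = 2.8284.
u_2 = a_2 − 2.8284·e_1 = (1.0000, 4.0000, -4.0000, -1.0000).
‖u_2‖ = 5.8310, so e_2 = (0.1715, 0.6860, -0.6860, -0.1715).
e_1·a_3 = (-0.7071)·(-4) + 0.0000·0 + 0.0000·4 + (-0.7071)·(-4) = 5.6569; e_2·a_3 = 0.1715·(-4) + 0.6860·0 + (-0.6860)·4 + (-0.1715)·(-4) = -2.7440.
u_3 = a_3 − 5.6569·e_1 + 2.7440·e_2 = (0.4706, 1.8824, 2.1176, -0.4706).
‖u_3‖ = 2.9104, so e_3 = (0.1617, 0.6468, 0.7276, -0.1617).

Q = [[-0.7071, 0.1715, 0.1617], [0.0000, 0.6860, 0.6468], [0.0000, -0.6860, 0.7276], [-0.7071, -0.1715, -0.1617]], R = [[4.2426, 2.8284, 5.6569], [0.0000, 5.8310, -2.7440], [0.0000, 0.0000, 2.9104]]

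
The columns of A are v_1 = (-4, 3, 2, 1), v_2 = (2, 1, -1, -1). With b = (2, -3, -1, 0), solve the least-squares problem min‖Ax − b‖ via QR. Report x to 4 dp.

x = (-0.8014, -0.6301)

v_1 = (-4, 3, 2, 1); ‖v_1‖ = 5.4772, so q_1 = (-0.7303, 0.5477, 0.3651, 0.1826).
q_1·v_2 = (-0.7303)·2 + 0.5477·1 + 0.3651·(-1) + 0.1826·(-1) = -1.4606.
u_2 = v_2 + 1.4606·q_1 = (0.9333, 1.8000, -0.4667, -0.7333).
‖u_2‖ = 2.2061, so q_2 = (0.4231, 0.8159, -0.2115, -0.3324).
Qᵀb = (-3.4689, -1.3901).
Back-substitute: x_2 = -1.3901/2.2061 = -0.6301.
x_1 = (-3.4689 + 1.4606·(-0.6301))/5.4772 = -0.8014.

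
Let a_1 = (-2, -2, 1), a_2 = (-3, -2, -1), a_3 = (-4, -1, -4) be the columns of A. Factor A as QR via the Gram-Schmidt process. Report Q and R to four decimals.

a_1 = (-2, -2, 1); ‖a_1‖ = 3.0000, so e_1 = (-0.6667, -0.6667, 0.3333).
e_1·a_2 = (-0.6667)·(-3) + (-0.6667)·(-2) + 0.3333·(-1) = 3.0000.
u_2 = a_2 − 3.0000·e_1 = (-1.0000, 0.0000, -2.0000).
‖u_2‖ = 2.2361, so e_2 = (-0.4472, 0.0000, -0.8944).
e_1·a_3 = (-0.6667)·(-4) + (-0.6667)·(-1) + 0.3333·(-4) = 2.0000; e_2·a_3 = (-0.4472)·(-4) + (0.0000)·(-1) + (-0.8944)·(-4) = 5.3666.
u_3 = a_3 − 2.0000·e_1 − 5.3666·e_2 = (-0.2667, 0.3333, 0.1333).
‖u_3‖ = 0.4472, so e_3 = (-0.5963, 0.7454, 0.2981).

Q = [[-0.6667, -0.4472, -0.5963], [-0.6667, 0.0000, 0.7454], [0.3333, -0.8944, 0.2981]], R = [[3.0000, 3.0000, 2.0000], [0.0000, 2.2361, 5.3666], [0.0000, 0.0000, 0.4472]]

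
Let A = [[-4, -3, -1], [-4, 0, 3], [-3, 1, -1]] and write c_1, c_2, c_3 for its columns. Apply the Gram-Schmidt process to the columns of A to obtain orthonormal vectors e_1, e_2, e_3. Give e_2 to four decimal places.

c_1 = (-4, -4, -3); ‖c_1‖ = 6.4031, so e_1 = (-0.6247, -0.6247, -0.4685).
e_1·c_2 = (-0.6247)·(-3) + (-0.6247)·0 + (-0.4685)·1 = 1.4056.
u_2 = c_2 − 1.4056·e_1 = (-2.1220, 0.8780, 1.6585).
‖u_2‖ = 2.8327, so e_2 = (-0.7491, 0.3100, 0.5855).

e_2 = (-0.7491, 0.3100, 0.5855)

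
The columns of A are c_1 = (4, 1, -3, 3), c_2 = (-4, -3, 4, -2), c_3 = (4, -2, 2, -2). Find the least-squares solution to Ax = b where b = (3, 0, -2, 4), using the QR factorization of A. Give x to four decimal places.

c_1 = (4, 1, -3, 3); ‖c_1‖ = 5.9161, so e_1 = (0.6761, 0.1690, -0.5071, 0.5071).
e_1·c_2 = 0.6761·(-4) + 0.1690·(-3) + (-0.5071)·4 + 0.5071·(-2) = -6.2541.
u_2 = c_2 + 6.2541·e_1 = (0.2286, -1.9429, 0.8286, 1.1714).
‖u_2‖ = 2.4260, so e_2 = (0.0942, -0.8008, 0.3415, 0.4829).
e_1·c_3 = 0.6761·4 + 0.1690·(-2) + (-0.5071)·2 + 0.5071·(-2) = 0.3381; e_2·c_3 = 0.0942·4 + (-0.8008)·(-2) + 0.3415·2 + 0.4829·(-2) = 1.6959.
u_3 = c_3 − 0.3381·e_1 − 1.6959·e_2 = (3.6117, -0.6990, 1.5922, -2.9903).
‖u_3‖ = 5.0010, so e_3 = (0.7222, -0.1398, 0.3184, -0.5979).
Qᵀb = (5.0709, 1.5310, -0.8620).
Back-substitute: x_3 = -0.8620/5.0010 = -0.1724.
x_2 = (1.5310 − 1.6959·(-0.1724))/2.4260 = 0.7516.
x_1 = (5.0709 + 6.2541·0.7516 − 0.3381·(-0.1724))/5.9161 = 1.6615.

x = (1.6615, 0.7516, -0.1724)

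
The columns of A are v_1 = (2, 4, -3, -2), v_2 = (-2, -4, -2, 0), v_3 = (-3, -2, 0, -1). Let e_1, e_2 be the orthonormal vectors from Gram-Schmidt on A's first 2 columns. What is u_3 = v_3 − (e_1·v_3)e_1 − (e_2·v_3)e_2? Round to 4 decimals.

u_3 = (-1.7047, 0.5906, 0.5235, -1.3087)

v_1 = (2, 4, -3, -2); ‖v_1‖ = 5.7446, so e_1 = (0.3482, 0.6963, -0.5222, -0.3482).
e_1·v_2 = 0.3482·(-2) + 0.6963·(-4) + (-0.5222)·(-2) + (-0.3482)·0 = -2.4371.
u_2 = v_2 + 2.4371·e_1 = (-1.1515, -2.3030, -3.2727, -0.8485).
‖u_2‖ = 4.2498, so e_2 = (-0.2710, -0.5419, -0.7701, -0.1997).
e_1·v_3 = 0.3482·(-3) + 0.6963·(-2) + (-0.5222)·0 + (-0.3482)·(-1) = -2.0889; e_2·v_3 = (-0.2710)·(-3) + (-0.5419)·(-2) + (-0.7701)·0 + (-0.1997)·(-1) = 2.0964.
u_3 = v_3 + 2.0889·e_1 − 2.0964·e_2 = (-1.7047, 0.5906, 0.5235, -1.3087).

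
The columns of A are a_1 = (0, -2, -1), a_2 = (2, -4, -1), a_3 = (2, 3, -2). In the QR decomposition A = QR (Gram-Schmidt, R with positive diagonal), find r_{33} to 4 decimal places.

a_1 = (0, -2, -1); ‖a_1‖ = 2.2361, so e_1 = (0.0000, -0.8944, -0.4472).
e_1·a_2 = 0.0000·2 + (-0.8944)·(-4) + (-0.4472)·(-1) = 4.0249.
u_2 = a_2 − 4.0249·e_1 = (2.0000, -0.4000, 0.8000).
‖u_2‖ = 2.1909, so e_2 = (0.9129, -0.1826, 0.3651).
e_1·a_3 = 0.0000·2 + (-0.8944)·3 + (-0.4472)·(-2) = -1.7889; e_2·a_3 = 0.9129·2 + (-0.1826)·3 + 0.3651·(-2) = 0.5477.
u_3 = a_3 + 1.7889·e_1 − 0.5477·e_2 = (1.5000, 1.5000, -3.0000).
r_{33} = ‖u_3‖ = 3.6742.

r_{33} = 3.6742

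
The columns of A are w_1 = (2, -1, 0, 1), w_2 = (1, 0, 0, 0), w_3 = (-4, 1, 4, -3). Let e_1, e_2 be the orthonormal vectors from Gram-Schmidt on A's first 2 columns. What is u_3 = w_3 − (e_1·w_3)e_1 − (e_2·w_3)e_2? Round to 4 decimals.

e_1 = w_1/‖w_1‖ = (2, -1, 0, 1)/2.4495 = (0.8165, -0.4082, 0.0000, 0.4082).
r_{12} = e_1·w_2 = 0.8165.
u_2 = w_2 − 0.8165·e_1 = (0.3333, 0.3333, 0.0000, -0.3333).
‖u_2‖ = 0.5774, so e_2 = (0.5774, 0.5774, 0.0000, -0.5774).
r_{13} = e_1·w_3 = -4.8990; r_{23} = e_2·w_3 = 0.0000.
u_3 = w_3 + 4.8990·e_1 − 0.0000·e_2 = (0.0000, -1.0000, 4.0000, -1.0000).

u_3 = (0.0000, -1.0000, 4.0000, -1.0000)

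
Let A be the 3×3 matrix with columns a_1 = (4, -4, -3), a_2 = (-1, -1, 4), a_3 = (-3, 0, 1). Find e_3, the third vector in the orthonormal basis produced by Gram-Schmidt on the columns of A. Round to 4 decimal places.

e_1 = a_1/‖a_1‖ = (4, -4, -3)/6.4031 = (0.6247, -0.6247, -0.4685).
r_{12} = e_1·a_2 = -1.8741.
u_2 = a_2 + 1.8741·e_1 = (0.1707, -2.1707, 3.1220).
‖u_2‖ = 3.8063, so e_2 = (0.0449, -0.5703, 0.8202).
r_{13} = e_1·a_3 = -2.3426; r_{23} = e_2·a_3 = 0.6856.
u_3 = a_3 + 2.3426·e_1 − 0.6856·e_2 = (-1.5673, -1.0724, -0.6599).
‖u_3‖ = 2.0105, so e_3 = (-0.7796, -0.5334, -0.3282).

e_3 = (-0.7796, -0.5334, -0.3282)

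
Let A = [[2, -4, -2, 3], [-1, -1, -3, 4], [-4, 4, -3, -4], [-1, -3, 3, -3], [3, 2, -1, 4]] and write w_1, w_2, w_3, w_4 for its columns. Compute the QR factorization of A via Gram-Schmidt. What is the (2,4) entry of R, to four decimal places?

r_{24} = -0.0154

e_1 = w_1/‖w_1‖ = (2, -1, -4, -1, 3)/5.5678 = (0.3592, -0.1796, -0.7184, -0.1796, 0.5388).
r_{12} = e_1·w_2 = -2.5145.
u_2 = w_2 + 2.5145·e_1 = (-3.0968, -1.4516, 2.1935, -3.4516, 3.3548).
‖u_2‖ = 6.2990, so e_2 = (-0.4916, -0.2305, 0.3482, -0.5480, 0.5326).
r_{24} = e_2·w_4 = -0.0154.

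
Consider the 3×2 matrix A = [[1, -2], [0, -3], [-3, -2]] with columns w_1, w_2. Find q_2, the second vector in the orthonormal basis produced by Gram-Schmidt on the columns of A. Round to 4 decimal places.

q_2 = (-0.6116, -0.7645, -0.2039)

w_1 = (1, 0, -3); ‖w_1‖ = 3.1623, so q_1 = (0.3162, 0.0000, -0.9487).
q_1·w_2 = 0.3162·(-2) + 0.0000·(-3) + (-0.9487)·(-2) = 1.2649.
u_2 = w_2 − 1.2649·q_1 = (-2.4000, -3.0000, -0.8000).
‖u_2‖ = 3.9243, so q_2 = (-0.6116, -0.7645, -0.2039).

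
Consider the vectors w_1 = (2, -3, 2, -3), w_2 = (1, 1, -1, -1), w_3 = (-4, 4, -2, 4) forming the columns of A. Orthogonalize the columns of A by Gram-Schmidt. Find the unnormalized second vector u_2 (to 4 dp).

u_2 = (1.0000, 1.0000, -1.0000, -1.0000)

e_1 = w_1/‖w_1‖ = (2, -3, 2, -3)/5.0990 = (0.3922, -0.5883, 0.3922, -0.5883).
r_{12} = e_1·w_2 = 0.0000.
u_2 = w_2 + 0.0000·e_1 = (1.0000, 1.0000, -1.0000, -1.0000).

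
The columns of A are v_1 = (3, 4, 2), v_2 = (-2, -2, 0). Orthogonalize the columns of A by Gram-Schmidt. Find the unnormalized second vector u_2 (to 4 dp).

e_1 = v_1/‖v_1‖ = (3, 4, 2)/5.3852 = (0.5571, 0.7428, 0.3714).
r_{12} = e_1·v_2 = -2.5997.
u_2 = v_2 + 2.5997·e_1 = (-0.5517, -0.0690, 0.9655).

u_2 = (-0.5517, -0.0690, 0.9655)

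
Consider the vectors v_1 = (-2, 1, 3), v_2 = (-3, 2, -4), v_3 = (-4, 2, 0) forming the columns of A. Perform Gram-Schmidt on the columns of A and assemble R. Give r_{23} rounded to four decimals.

v_1 = (-2, 1, 3); ‖v_1‖ = 3.7417, so q_1 = (-0.5345, 0.2673, 0.8018).
q_1·v_2 = (-0.5345)·(-3) + 0.2673·2 + 0.8018·(-4) = -1.0690.
u_2 = v_2 + 1.0690·q_1 = (-3.5714, 2.2857, -3.1429).
‖u_2‖ = 5.2780, so q_2 = (-0.6767, 0.4331, -0.5955).
r_{23} = q_2·v_3 = 3.5728.

r_{23} = 3.5728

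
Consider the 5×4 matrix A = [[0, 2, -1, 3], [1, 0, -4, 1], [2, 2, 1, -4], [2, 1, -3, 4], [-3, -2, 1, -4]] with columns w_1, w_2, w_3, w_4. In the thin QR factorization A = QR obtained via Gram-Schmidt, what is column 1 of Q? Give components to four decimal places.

w_1 = (0, 1, 2, 2, -3); ‖w_1‖ = 4.2426, so q_1 = (0.0000, 0.2357, 0.4714, 0.4714, -0.7071).

q_1 = (0.0000, 0.2357, 0.4714, 0.4714, -0.7071)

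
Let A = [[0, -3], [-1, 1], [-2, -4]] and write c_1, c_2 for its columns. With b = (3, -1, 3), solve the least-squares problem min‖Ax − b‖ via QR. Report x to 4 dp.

c_1 = (0, -1, -2); ‖c_1‖ = 2.2361, so e_1 = (0.0000, -0.4472, -0.8944).
e_1·c_2 = 0.0000·(-3) + (-0.4472)·1 + (-0.8944)·(-4) = 3.1305.
u_2 = c_2 − 3.1305·e_1 = (-3.0000, 2.4000, -1.2000).
‖u_2‖ = 4.0249, so e_2 = (-0.7454, 0.5963, -0.2981).
Qᵀb = (-2.2361, -3.7268).
Back-substitute: x_2 = -3.7268/4.0249 = -0.9259.
x_1 = (-2.2361 − 3.1305·(-0.9259))/2.2361 = 0.2963.

x = (0.2963, -0.9259)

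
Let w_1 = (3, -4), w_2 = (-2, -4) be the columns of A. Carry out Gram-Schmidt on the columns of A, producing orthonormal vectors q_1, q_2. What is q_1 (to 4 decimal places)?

q_1 = (0.6000, -0.8000)

q_1 = w_1/‖w_1‖ = (3, -4)/5.0000 = (0.6000, -0.8000).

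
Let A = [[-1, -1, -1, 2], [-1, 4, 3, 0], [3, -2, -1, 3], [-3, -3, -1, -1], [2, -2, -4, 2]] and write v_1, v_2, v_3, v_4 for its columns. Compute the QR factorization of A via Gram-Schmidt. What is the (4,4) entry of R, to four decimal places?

r_{44} = 2.8673

v_1 = (-1, -1, 3, -3, 2); ‖v_1‖ = 4.8990, so e_1 = (-0.2041, -0.2041, 0.6124, -0.6124, 0.4082).
e_1·v_2 = (-0.2041)·(-1) + (-0.2041)·4 + 0.6124·(-2) + (-0.6124)·(-3) + 0.4082·(-2) = -0.8165.
u_2 = v_2 + 0.8165·e_1 = (-1.1667, 3.8333, -1.5000, -3.5000, -1.6667).
‖u_2‖ = 5.7735, so e_2 = (-0.2021, 0.6640, -0.2598, -0.6062, -0.2887).
e_1·v_3 = (-0.2041)·(-1) + (-0.2041)·3 + 0.6124·(-1) + (-0.6124)·(-1) + 0.4082·(-4) = -2.0412; e_2·v_3 = (-0.2021)·(-1) + 0.6640·3 + (-0.2598)·(-1) + (-0.6062)·(-1) + (-0.2887)·(-4) = 4.2147.
u_3 = v_3 + 2.0412·e_1 − 4.2147·e_2 = (-0.5650, -0.2150, 1.3450, 0.3050, -1.9500).
‖u_3‖ = 2.4637, so e_3 = (-0.2293, -0.0873, 0.5459, 0.1238, -0.7915).
e_1·v_4 = (-0.2041)·2 + (-0.2041)·0 + 0.6124·3 + (-0.6124)·(-1) + 0.4082·2 = 2.8577; e_2·v_4 = (-0.2021)·2 + 0.6640·0 + (-0.2598)·3 + (-0.6062)·(-1) + (-0.2887)·2 = -1.1547; e_3·v_4 = (-0.2293)·2 + (-0.0873)·0 + 0.5459·3 + 0.1238·(-1) + (-0.7915)·2 = -0.5277.
u_4 = v_4 − 2.8577·e_1 + 1.1547·e_2 + 0.5277·e_3 = (2.2290, 1.3040, 1.2381, 0.1153, 0.0824).
r_{44} = ‖u_4‖ = 2.8673.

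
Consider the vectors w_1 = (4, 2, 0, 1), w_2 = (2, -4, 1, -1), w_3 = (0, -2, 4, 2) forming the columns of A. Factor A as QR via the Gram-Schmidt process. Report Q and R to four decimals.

Q = [[0.8729, 0.4675, -0.1381], [0.4364, -0.8334, -0.0109], [0.0000, 0.2134, 0.8070], [0.2182, -0.2033, 0.5741]], R = [[4.5826, -0.2182, -0.4364], [0.0000, 4.6853, 2.1140], [0.0000, 0.0000, 4.3978]]

w_1 = (4, 2, 0, 1); ‖w_1‖ = 4.5826, so q_1 = (0.8729, 0.4364, 0.0000, 0.2182).
q_1·w_2 = 0.8729·2 + 0.4364·(-4) + 0.0000·1 + 0.2182·(-1) = -0.2182.
u_2 = w_2 + 0.2182·q_1 = (2.1905, -3.9048, 1.0000, -0.9524).
‖u_2‖ = 4.6853, so q_2 = (0.4675, -0.8334, 0.2134, -0.2033).
q_1·w_3 = 0.8729·0 + 0.4364·(-2) + 0.0000·4 + 0.2182·2 = -0.4364; q_2·w_3 = 0.4675·0 + (-0.8334)·(-2) + 0.2134·4 + (-0.2033)·2 = 2.1140.
u_3 = w_3 + 0.4364·q_1 − 2.1140·q_2 = (-0.6074, -0.0477, 3.5488, 2.5249).
‖u_3‖ = 4.3978, so q_3 = (-0.1381, -0.0109, 0.8070, 0.5741).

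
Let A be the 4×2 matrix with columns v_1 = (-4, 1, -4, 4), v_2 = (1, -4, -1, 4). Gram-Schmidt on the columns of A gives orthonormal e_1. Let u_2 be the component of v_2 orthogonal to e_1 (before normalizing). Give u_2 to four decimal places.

e_1 = v_1/‖v_1‖ = (-4, 1, -4, 4)/7.0000 = (-0.5714, 0.1429, -0.5714, 0.5714).
r_{12} = e_1·v_2 = 1.7143.
u_2 = v_2 − 1.7143·e_1 = (1.9796, -4.2449, -0.0204, 3.0204).

u_2 = (1.9796, -4.2449, -0.0204, 3.0204)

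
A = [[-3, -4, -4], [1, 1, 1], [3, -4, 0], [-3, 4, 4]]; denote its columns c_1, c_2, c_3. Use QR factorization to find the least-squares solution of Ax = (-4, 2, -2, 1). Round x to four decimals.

c_1 = (-3, 1, 3, -3); ‖c_1‖ = 5.2915, so e_1 = (-0.5669, 0.1890, 0.5669, -0.5669).
e_1·c_2 = (-0.5669)·(-4) + 0.1890·1 + 0.5669·(-4) + (-0.5669)·4 = -2.0788.
u_2 = c_2 + 2.0788·e_1 = (-5.1786, 1.3929, -2.8214, 2.8214).
‖u_2‖ = 6.6842, so e_2 = (-0.7747, 0.2084, -0.4221, 0.4221).
e_1·c_3 = (-0.5669)·(-4) + 0.1890·1 + 0.5669·0 + (-0.5669)·4 = 0.1890; e_2·c_3 = (-0.7747)·(-4) + 0.2084·1 + (-0.4221)·0 + 0.4221·4 = 4.9958.
u_3 = c_3 − 0.1890·e_1 − 4.9958·e_2 = (-0.0224, -0.0767, 2.0016, 1.9984).
‖u_3‖ = 2.8296, so e_3 = (-0.0079, -0.0271, 0.7074, 0.7063).
Qᵀb = (0.9449, 4.7821, -0.7311).
Back-substitute: x_3 = -0.7311/2.8296 = -0.2584.
x_2 = (4.7821 − 4.9958·(-0.2584))/6.6842 = 0.9085.
x_1 = (0.9449 + 2.0788·0.9085 − 0.1890·(-0.2584))/5.2915 = 0.5447.

x = (0.5447, 0.9085, -0.2584)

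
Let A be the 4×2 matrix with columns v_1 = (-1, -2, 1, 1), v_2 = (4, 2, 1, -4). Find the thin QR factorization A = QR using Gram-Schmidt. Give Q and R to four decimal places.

Q = [[-0.3780, 0.5470], [-0.7559, -0.2574], [0.3780, 0.5791], [0.3780, -0.5470]], R = [[2.6458, -4.1576], [0.0000, 4.4401]]

v_1 = (-1, -2, 1, 1); ‖v_1‖ = 2.6458, so e_1 = (-0.3780, -0.7559, 0.3780, 0.3780).
e_1·v_2 = (-0.3780)·4 + (-0.7559)·2 + 0.3780·1 + 0.3780·(-4) = -4.1576.
u_2 = v_2 + 4.1576·e_1 = (2.4286, -1.1429, 2.5714, -2.4286).
‖u_2‖ = 4.4401, so e_2 = (0.5470, -0.2574, 0.5791, -0.5470).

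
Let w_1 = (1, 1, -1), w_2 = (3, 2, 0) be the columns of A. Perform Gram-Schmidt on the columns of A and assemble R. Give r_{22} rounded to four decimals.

w_1 = (1, 1, -1); ‖w_1‖ = 1.7321, so q_1 = (0.5774, 0.5774, -0.5774).
q_1·w_2 = 0.5774·3 + 0.5774·2 + (-0.5774)·0 = 2.8868.
u_2 = w_2 − 2.8868·q_1 = (1.3333, 0.3333, 1.6667).
r_{22} = ‖u_2‖ = 2.1602.

r_{22} = 2.1602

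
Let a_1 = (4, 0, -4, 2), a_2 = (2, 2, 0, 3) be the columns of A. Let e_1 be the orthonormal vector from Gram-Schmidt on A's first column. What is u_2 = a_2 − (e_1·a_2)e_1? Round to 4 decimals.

u_2 = (0.4444, 2.0000, 1.5556, 2.2222)

a_1 = (4, 0, -4, 2); ‖a_1‖ = 6.0000, so e_1 = (0.6667, 0.0000, -0.6667, 0.3333).
e_1·a_2 = 0.6667·2 + 0.0000·2 + (-0.6667)·0 + 0.3333·3 = 2.3333.
u_2 = a_2 − 2.3333·e_1 = (0.4444, 2.0000, 1.5556, 2.2222).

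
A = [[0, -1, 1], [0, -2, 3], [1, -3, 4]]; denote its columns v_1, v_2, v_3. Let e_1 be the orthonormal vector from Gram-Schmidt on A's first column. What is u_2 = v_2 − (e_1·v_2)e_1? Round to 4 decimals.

e_1 = v_1/‖v_1‖ = (0, 0, 1)/1.0000 = (0.0000, 0.0000, 1.0000).
r_{12} = e_1·v_2 = -3.0000.
u_2 = v_2 + 3.0000·e_1 = (-1.0000, -2.0000, 0.0000).

u_2 = (-1.0000, -2.0000, 0.0000)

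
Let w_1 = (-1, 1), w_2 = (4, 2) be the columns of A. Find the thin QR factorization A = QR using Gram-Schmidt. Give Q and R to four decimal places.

w_1 = (-1, 1); ‖w_1‖ = 1.4142, so e_1 = (-0.7071, 0.7071).
e_1·w_2 = (-0.7071)·4 + 0.7071·2 = -1.4142.
u_2 = w_2 + 1.4142·e_1 = (3.0000, 3.0000).
‖u_2‖ = 4.2426, so e_2 = (0.7071, 0.7071).

Q = [[-0.7071, 0.7071], [0.7071, 0.7071]], R = [[1.4142, -1.4142], [0.0000, 4.2426]]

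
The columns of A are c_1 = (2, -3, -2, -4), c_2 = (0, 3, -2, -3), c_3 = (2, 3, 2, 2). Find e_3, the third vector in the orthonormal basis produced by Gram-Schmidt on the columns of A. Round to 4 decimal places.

c_1 = (2, -3, -2, -4); ‖c_1‖ = 5.7446, so e_1 = (0.3482, -0.5222, -0.3482, -0.6963).
e_1·c_2 = 0.3482·0 + (-0.5222)·3 + (-0.3482)·(-2) + (-0.6963)·(-3) = 1.2185.
u_2 = c_2 − 1.2185·e_1 = (-0.4242, 3.6364, -1.5758, -2.1515).
‖u_2‖ = 4.5294, so e_2 = (-0.0937, 0.8028, -0.3479, -0.4750).
e_1·c_3 = 0.3482·2 + (-0.5222)·3 + (-0.3482)·2 + (-0.6963)·2 = -2.9593; e_2·c_3 = (-0.0937)·2 + 0.8028·3 + (-0.3479)·2 + (-0.4750)·2 = 0.5754.
u_3 = c_3 + 2.9593·e_1 − 0.5754·e_2 = (3.0842, 0.9926, 1.1699, 0.2127).
‖u_3‖ = 3.4513, so e_3 = (0.8936, 0.2876, 0.3390, 0.0616).

e_3 = (0.8936, 0.2876, 0.3390, 0.0616)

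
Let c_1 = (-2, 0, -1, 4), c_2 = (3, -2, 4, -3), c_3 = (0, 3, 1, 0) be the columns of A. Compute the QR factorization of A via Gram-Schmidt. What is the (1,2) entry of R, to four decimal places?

r_{12} = -4.8008

q_1 = c_1/‖c_1‖ = (-2, 0, -1, 4)/4.5826 = (-0.4364, 0.0000, -0.2182, 0.8729).
r_{12} = q_1·c_2 = -4.8008.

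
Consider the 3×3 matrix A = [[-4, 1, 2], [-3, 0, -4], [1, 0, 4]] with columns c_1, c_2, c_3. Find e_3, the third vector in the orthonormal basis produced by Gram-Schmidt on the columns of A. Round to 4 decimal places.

e_3 = (0.0000, 0.3162, 0.9487)

e_1 = c_1/‖c_1‖ = (-4, -3, 1)/5.0990 = (-0.7845, -0.5883, 0.1961).
r_{12} = e_1·c_2 = -0.7845.
u_2 = c_2 + 0.7845·e_1 = (0.3846, -0.4615, 0.1538).
‖u_2‖ = 0.6202, so e_2 = (0.6202, -0.7442, 0.2481).
r_{13} = e_1·c_3 = 1.5689; r_{23} = e_2·c_3 = 5.2095.
u_3 = c_3 − 1.5689·e_1 − 5.2095·e_2 = (0.0000, 0.8000, 2.4000).
‖u_3‖ = 2.5298, so e_3 = (0.0000, 0.3162, 0.9487).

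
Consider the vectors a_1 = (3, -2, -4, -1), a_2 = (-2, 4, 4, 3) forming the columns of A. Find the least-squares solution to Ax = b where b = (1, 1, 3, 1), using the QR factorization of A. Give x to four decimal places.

x = (0.0805, 0.4368)

a_1 = (3, -2, -4, -1); ‖a_1‖ = 5.4772, so q_1 = (0.5477, -0.3651, -0.7303, -0.1826).
q_1·a_2 = 0.5477·(-2) + (-0.3651)·4 + (-0.7303)·4 + (-0.1826)·3 = -6.0249.
u_2 = a_2 + 6.0249·q_1 = (1.3000, 1.8000, -0.4000, 1.9000).
‖u_2‖ = 2.9496, so q_2 = (0.4407, 0.6103, -0.1356, 0.6442).
Qᵀb = (-2.1909, 1.2883).
Back-substitute: x_2 = 1.2883/2.9496 = 0.4368.
x_1 = (-2.1909 + 6.0249·0.4368)/5.4772 = 0.0805.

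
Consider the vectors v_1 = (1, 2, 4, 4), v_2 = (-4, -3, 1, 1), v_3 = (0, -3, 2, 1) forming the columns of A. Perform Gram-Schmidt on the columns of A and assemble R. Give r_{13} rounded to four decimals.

r_{13} = 0.9864

v_1 = (1, 2, 4, 4); ‖v_1‖ = 6.0828, so e_1 = (0.1644, 0.3288, 0.6576, 0.6576).
r_{13} = e_1·v_3 = 0.9864.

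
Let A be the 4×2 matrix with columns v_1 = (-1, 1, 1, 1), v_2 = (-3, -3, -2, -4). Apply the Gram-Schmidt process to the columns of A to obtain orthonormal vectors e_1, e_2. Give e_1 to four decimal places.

v_1 = (-1, 1, 1, 1); ‖v_1‖ = 2.0000, so e_1 = (-0.5000, 0.5000, 0.5000, 0.5000).

e_1 = (-0.5000, 0.5000, 0.5000, 0.5000)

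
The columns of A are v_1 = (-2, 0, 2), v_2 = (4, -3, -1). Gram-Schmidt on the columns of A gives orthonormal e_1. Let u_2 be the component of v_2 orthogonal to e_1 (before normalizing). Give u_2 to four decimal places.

e_1 = v_1/‖v_1‖ = (-2, 0, 2)/2.8284 = (-0.7071, 0.0000, 0.7071).
r_{12} = e_1·v_2 = -3.5355.
u_2 = v_2 + 3.5355·e_1 = (1.5000, -3.0000, 1.5000).

u_2 = (1.5000, -3.0000, 1.5000)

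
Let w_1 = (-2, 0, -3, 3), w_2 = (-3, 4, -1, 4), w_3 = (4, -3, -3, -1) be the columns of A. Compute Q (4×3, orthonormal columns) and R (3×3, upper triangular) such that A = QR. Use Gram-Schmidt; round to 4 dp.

Q = [[-0.4264, -0.2328, 0.8230], [0.0000, 0.8537, 0.3719], [-0.6396, 0.3977, -0.4045], [0.6396, 0.2425, 0.1442]], R = [[4.6904, 4.4772, -0.4264], [0.0000, 4.6856, -4.9281], [0.0000, 0.0000, 3.2453]]

w_1 = (-2, 0, -3, 3); ‖w_1‖ = 4.6904, so e_1 = (-0.4264, 0.0000, -0.6396, 0.6396).
e_1·w_2 = (-0.4264)·(-3) + 0.0000·4 + (-0.6396)·(-1) + 0.6396·4 = 4.4772.
u_2 = w_2 − 4.4772·e_1 = (-1.0909, 4.0000, 1.8636, 1.1364).
‖u_2‖ = 4.6856, so e_2 = (-0.2328, 0.8537, 0.3977, 0.2425).
e_1·w_3 = (-0.4264)·4 + 0.0000·(-3) + (-0.6396)·(-3) + 0.6396·(-1) = -0.4264; e_2·w_3 = (-0.2328)·4 + 0.8537·(-3) + 0.3977·(-3) + 0.2425·(-1) = -4.9281.
u_3 = w_3 + 0.4264·e_1 + 4.9281·e_2 = (2.6708, 1.2070, -1.3126, 0.4679).
‖u_3‖ = 3.2453, so e_3 = (0.8230, 0.3719, -0.4045, 0.1442).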